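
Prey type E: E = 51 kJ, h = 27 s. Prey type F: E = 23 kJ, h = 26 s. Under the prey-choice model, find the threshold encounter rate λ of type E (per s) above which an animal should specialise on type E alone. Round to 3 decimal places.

The zero-one rule: include type F iff E₂/h₂ > λE₁/(1+λh₁). Equality gives the switch point.
λE₁h₂ = E₂ + λE₂h₁ ⇒ λ = E₂/(E₁h₂ − E₂h₁) = 23/(1326 − 621) = 0.03262 per s.

0.033 per s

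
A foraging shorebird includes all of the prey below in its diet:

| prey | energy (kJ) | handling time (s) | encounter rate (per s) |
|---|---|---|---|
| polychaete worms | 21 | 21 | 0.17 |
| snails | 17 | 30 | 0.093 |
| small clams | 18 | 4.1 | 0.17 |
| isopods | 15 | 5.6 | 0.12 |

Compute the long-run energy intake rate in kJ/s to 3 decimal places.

R = (0.17×21 + 0.093×17 + 0.17×18 + 0.12×15) / (1 + 0.17×21 + 0.093×30 + 0.17×4.1 + 0.12×5.6) = 10.01/8.729 = 1.147 kJ/s.

1.147 kJ/s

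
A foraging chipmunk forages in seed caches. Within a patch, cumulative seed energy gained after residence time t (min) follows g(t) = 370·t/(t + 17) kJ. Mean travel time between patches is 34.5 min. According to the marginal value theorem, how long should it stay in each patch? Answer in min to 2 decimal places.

24.22 min

By the marginal value theorem, leave when the instantaneous gain rate g'(t) equals the habitat-wide average g(t)/(T + t).
g'(t) = 370·17/(t + 17)². Setting 370·17/(t+17)² = 370t/[(t+17)(34.5+t)] gives 17(34.5+t) = t(t+17), so t² = 17×34.5 = 586.5.
t* = √586.5 = 24.22 min.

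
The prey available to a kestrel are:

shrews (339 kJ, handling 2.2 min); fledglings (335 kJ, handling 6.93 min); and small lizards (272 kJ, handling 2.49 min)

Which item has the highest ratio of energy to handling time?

shrews

Profitability E/h (kJ/min): shrews = 339/2.2 = 154, fledglings = 335/6.93 = 48.3, small lizards = 272/2.49 = 109.
Ranked: shrews > small lizards > fledglings.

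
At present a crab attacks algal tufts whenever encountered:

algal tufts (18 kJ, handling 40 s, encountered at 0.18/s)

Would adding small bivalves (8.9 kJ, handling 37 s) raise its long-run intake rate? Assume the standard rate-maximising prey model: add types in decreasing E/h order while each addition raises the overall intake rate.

No

Current rate: (0.18×18)/(1 + 0.18×40) = 0.3951 kJ/s.
Profitability of small bivalves: 8.9/37 = 0.2405 kJ/s.
0.2405 < 0.3951, so adding small bivalves would lower the average — exclude it.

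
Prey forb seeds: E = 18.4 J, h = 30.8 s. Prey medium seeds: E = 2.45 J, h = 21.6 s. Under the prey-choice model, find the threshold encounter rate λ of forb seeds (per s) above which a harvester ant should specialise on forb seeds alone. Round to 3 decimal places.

0.008 per s

The zero-one rule: include medium seeds iff E₂/h₂ > λE₁/(1+λh₁). Equality gives the switch point.
λE₁h₂ = E₂ + λE₂h₁ ⇒ λ = E₂/(E₁h₂ − E₂h₁) = 2.45/(397.4 − 75.46) = 0.007609 per s.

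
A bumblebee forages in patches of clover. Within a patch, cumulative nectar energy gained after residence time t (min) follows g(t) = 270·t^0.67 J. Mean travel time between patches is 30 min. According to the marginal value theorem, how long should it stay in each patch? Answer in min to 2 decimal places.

Maximise g(t)/(T+t): set derivative to zero → g'(t)(T+t) = g(t).
g'(t) = 0.67·270·t^-0.33. Setting 0.67·270·t^-0.33 = 270·t^0.67/(30+t) gives 0.67(30+t) = t, so 0.33·t = 0.67×30.
t* = 0.67×30/0.33 = 60.91 min.

60.91 min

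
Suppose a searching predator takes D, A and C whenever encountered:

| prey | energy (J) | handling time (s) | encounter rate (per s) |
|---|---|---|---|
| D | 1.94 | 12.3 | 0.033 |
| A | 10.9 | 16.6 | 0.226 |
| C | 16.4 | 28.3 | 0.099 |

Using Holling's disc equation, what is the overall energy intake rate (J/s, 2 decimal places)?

Energy encountered per unit search time: 0.033×1.94 + 0.226×10.9 + 0.099×16.4 = 4.151 J/s.
Handling time per unit search time: 0.033×12.3 + 0.226×16.6 + 0.099×28.3 = 6.959.
Rate = 4.151/(1 + 6.959) = 0.5215 J/s.

0.52 J/s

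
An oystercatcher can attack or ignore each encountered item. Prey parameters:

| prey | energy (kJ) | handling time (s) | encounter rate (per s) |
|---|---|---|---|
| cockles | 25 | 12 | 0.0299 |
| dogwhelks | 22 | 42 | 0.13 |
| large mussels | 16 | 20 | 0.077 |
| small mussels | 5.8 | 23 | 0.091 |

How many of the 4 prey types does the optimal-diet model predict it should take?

2

Rank by E/h (kJ/s): cockles 2.08, large mussels 0.8, dogwhelks 0.524, small mussels 0.252. Include each in turn until the next type's E/h falls below the running intake rate.
Rate on top 1: 0.5501. large mussels: 0.8 > 0.5501 → include.
Rate on top 2: 0.6829. dogwhelks: 0.524 < 0.6829 → exclude; stop.
Optimal diet: cockles, large mussels — 2 of 4 types.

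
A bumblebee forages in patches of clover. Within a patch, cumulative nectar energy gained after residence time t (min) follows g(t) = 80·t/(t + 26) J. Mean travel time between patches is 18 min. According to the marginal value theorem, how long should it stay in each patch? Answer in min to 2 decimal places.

Maximise g(t)/(T+t): set derivative to zero → g'(t)(T+t) = g(t).
g'(t) = 80·26/(t + 26)². Setting 80·26/(t+26)² = 80t/[(t+26)(18+t)] gives 26(18+t) = t(t+26), so t² = 26×18 = 468.
t* = √468 = 21.63 min.

21.63 min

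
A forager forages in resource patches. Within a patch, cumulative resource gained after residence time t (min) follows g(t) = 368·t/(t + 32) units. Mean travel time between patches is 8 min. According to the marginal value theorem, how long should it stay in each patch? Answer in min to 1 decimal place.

By the marginal value theorem, leave when the instantaneous gain rate g'(t) equals the habitat-wide average g(t)/(T + t).
g'(t) = 368·32/(t + 32)². Setting 368·32/(t+32)² = 368t/[(t+32)(8+t)] gives 32(8+t) = t(t+32), so t² = 32×8 = 256.
t* = √256 = 16 min.

16.0 min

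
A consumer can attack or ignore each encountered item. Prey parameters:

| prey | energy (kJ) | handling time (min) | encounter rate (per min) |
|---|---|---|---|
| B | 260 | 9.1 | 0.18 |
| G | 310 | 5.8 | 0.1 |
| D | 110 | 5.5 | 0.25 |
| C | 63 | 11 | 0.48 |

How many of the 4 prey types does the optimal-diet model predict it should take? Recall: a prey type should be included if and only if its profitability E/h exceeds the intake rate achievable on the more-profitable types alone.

2

E/h in descending order: G 53.4, B 28.6, D 20, C 5.73 kJ/min. The optimal diet is the largest prefix of this list for which every included type satisfies E_i/h_i > R on the types above it.
Rate on top 1: 19.62. B: 28.6 > 19.62 → include.
Rate on top 2: 24.18. D: 20 < 24.18 → exclude; stop.
Optimal diet: G, B — 2 of 4 types.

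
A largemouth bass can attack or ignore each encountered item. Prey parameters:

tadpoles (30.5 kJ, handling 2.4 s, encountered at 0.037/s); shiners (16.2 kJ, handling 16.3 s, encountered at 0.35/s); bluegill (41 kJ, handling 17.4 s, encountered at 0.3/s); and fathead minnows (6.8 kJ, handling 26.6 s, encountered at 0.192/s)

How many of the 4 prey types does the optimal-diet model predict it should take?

2

E/h in descending order: tadpoles 12.7, bluegill 2.36, shiners 0.994, fathead minnows 0.256 kJ/s. The optimal diet is the largest prefix of this list for which every included type satisfies E_i/h_i > R on the types above it.
Rate on top 1: 1.036. bluegill: 2.36 > 1.036 → include.
Rate on top 2: 2.129. shiners: 0.994 < 2.129 → exclude; stop.
Optimal diet: tadpoles, bluegill — 2 of 4 types.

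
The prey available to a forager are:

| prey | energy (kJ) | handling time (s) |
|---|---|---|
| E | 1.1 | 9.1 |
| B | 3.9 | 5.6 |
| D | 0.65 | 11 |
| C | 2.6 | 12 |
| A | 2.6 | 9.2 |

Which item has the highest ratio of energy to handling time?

B

Profitability E/h (kJ/s): E = 1.1/9.1 = 0.121, B = 3.9/5.6 = 0.696, D = 0.65/11 = 0.0591, C = 2.6/12 = 0.217, A = 2.6/9.2 = 0.283.
Ranked: B > A > C > E > D.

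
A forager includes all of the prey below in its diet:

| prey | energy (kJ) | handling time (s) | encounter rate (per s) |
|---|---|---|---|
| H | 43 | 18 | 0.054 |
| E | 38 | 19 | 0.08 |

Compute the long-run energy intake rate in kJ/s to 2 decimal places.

1.54 kJ/s

R = (0.054×43 + 0.08×38) / (1 + 0.054×18 + 0.08×19) = 5.362/3.492 = 1.536 kJ/s.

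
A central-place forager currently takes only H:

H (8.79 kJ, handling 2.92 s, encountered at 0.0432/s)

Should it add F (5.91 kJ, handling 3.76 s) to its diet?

Yes

On H alone, R = ΣλE/(1+Σλh) = 0.3797/1.126 = 0.3372 kJ/s.
Profitability of F: 5.91/3.76 = 1.572 kJ/s.
Since 1.572 > R, including F increases the long-run rate.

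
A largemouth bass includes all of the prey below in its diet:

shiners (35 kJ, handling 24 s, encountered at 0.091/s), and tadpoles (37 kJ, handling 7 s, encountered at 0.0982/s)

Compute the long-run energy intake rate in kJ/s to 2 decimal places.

R = (0.091×35 + 0.0982×37) / (1 + 0.091×24 + 0.0982×7) = 6.818/3.871 = 1.761 kJ/s.

1.76 kJ/s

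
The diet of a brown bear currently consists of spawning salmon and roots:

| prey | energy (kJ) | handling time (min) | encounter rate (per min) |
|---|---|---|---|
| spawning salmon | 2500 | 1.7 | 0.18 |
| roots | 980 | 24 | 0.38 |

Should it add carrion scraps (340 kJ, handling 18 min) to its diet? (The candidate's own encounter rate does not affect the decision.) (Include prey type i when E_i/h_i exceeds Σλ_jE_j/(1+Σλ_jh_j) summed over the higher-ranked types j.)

On spawning salmon and roots alone, R = ΣλE/(1+Σλh) = 822.4/10.43 = 78.88 kJ/min.
carrion scraps: E/h = 340/18 = 18.89 kJ/min.
18.89 < 78.88, so adding carrion scraps would lower the average — exclude it.

No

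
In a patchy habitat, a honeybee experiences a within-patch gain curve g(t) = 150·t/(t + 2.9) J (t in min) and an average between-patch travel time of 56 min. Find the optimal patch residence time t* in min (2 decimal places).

Maximise g(t)/(T+t): set derivative to zero → g'(t)(T+t) = g(t).
g'(t) = 150·2.9/(t + 2.9)². Setting 150·2.9/(t+2.9)² = 150t/[(t+2.9)(56+t)] gives 2.9(56+t) = t(t+2.9), so t² = 2.9×56 = 162.4.
t* = √162.4 = 12.74 min.

12.74 min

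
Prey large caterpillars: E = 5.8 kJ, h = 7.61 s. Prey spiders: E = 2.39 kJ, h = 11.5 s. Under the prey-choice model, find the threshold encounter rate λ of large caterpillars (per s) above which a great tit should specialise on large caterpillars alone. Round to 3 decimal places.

0.049 per s

The zero-one rule: include spiders iff E₂/h₂ > λE₁/(1+λh₁). Equality gives the switch point.
λE₁h₂ = E₂ + λE₂h₁ ⇒ λ = E₂/(E₁h₂ − E₂h₁) = 2.39/(66.7 − 18.19) = 0.04927 per s.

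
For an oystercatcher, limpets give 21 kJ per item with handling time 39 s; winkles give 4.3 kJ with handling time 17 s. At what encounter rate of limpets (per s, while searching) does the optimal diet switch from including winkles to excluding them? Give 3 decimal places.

0.023 per s

Drop winkles once their profitability E₂/h₂ falls below the rate achievable on limpets alone: E₂/h₂ = λE₁/(1 + λh₁).
Solve for λ: λE₁h₂ = E₂(1 + λh₁) → λ(E₁h₂ − E₂h₁) = E₂ → λ = E₂/(E₁h₂ − E₂h₁).
λ = 4.3/(21×17 − 4.3×39) = 4.3/189.3 = 0.02272 per s.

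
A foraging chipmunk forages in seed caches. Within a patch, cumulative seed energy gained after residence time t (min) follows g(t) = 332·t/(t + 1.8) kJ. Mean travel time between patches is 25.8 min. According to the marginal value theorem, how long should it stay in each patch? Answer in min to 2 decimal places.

6.81 min

By the marginal value theorem, leave when the instantaneous gain rate g'(t) equals the habitat-wide average g(t)/(T + t).
g'(t) = 332·1.8/(t + 1.8)². Setting 332·1.8/(t+1.8)² = 332t/[(t+1.8)(25.8+t)] gives 1.8(25.8+t) = t(t+1.8), so t² = 1.8×25.8 = 46.44.
t* = √46.44 = 6.815 min.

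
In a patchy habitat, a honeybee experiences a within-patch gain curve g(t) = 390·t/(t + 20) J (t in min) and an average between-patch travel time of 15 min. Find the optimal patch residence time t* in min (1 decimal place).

17.3 min

By the marginal value theorem, leave when the instantaneous gain rate g'(t) equals the habitat-wide average g(t)/(T + t).
g'(t) = 390·20/(t + 20)². Setting 390·20/(t+20)² = 390t/[(t+20)(15+t)] gives 20(15+t) = t(t+20), so t² = 20×15 = 300.
t* = √300 = 17.32 min.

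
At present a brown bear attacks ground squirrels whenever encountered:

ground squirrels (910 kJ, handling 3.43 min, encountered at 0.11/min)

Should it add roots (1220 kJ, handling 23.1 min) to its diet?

No

Current rate: (0.11×910)/(1 + 0.11×3.43) = 72.68 kJ/min.
Profitability of roots: 1220/23.1 = 52.81 kJ/min.
Since 52.81 < R, time spent handling roots is better spent searching.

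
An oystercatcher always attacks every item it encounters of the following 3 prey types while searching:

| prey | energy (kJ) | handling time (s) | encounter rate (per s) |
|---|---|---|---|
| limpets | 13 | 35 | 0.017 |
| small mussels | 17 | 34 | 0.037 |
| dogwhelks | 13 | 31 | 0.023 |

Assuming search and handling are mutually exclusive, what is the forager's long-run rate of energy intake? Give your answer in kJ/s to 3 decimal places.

R = (0.017×13 + 0.037×17 + 0.023×13) / (1 + 0.017×35 + 0.037×34 + 0.023×31) = 1.149/3.566 = 0.3222 kJ/s.

0.322 kJ/s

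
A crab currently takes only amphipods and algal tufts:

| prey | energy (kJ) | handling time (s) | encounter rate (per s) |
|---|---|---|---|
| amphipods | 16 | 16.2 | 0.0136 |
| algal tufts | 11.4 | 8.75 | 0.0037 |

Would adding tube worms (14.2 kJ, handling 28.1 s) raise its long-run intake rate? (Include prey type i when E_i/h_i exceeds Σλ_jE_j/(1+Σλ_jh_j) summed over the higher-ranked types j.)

Current rate: (0.0136×16 + 0.0037×11.4)/(1 + 0.0136×16.2 + 0.0037×8.75) = 0.2074 kJ/s.
tube worms: E/h = 14.2/28.1 = 0.5053 kJ/s.
Since 0.5053 > R, including tube worms increases the long-run rate.

Yes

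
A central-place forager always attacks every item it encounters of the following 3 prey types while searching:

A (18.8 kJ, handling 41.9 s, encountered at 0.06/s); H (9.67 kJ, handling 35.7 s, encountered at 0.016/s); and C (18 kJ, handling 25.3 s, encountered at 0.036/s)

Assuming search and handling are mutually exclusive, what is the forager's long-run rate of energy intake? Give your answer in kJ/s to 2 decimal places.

0.39 kJ/s

R = Σλ_iE_i / (1 + Σλ_ih_i)
Numerator: 0.06×18.8 + 0.016×9.67 + 0.036×18 = 1.931
Denominator: 1 + 0.06×41.9 + 0.016×35.7 + 0.036×25.3 = 4.996
R = 1.931/4.996 = 0.3865 kJ/s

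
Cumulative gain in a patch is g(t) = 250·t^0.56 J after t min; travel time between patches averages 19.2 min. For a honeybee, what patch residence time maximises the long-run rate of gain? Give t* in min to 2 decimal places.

24.44 min

Maximise g(t)/(T+t): set derivative to zero → g'(t)(T+t) = g(t).
g'(t) = 0.56·250·t^-0.44. Setting 0.56·250·t^-0.44 = 250·t^0.56/(19.2+t) gives 0.56(19.2+t) = t, so 0.44·t = 0.56×19.2.
t* = 0.56×19.2/0.44 = 24.44 min.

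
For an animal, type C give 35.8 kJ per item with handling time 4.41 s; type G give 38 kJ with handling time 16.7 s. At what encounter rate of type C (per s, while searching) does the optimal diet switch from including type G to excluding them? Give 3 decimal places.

0.088 per s

At the threshold, the rate on type C alone equals the profitability of type G: λ·35.8/(1 + λ·4.41) = 38/16.7 = 2.275.
Rearranging, λ(35.8 − 2.275×4.41) = 2.275, so λ = 2.275/25.77 = 0.08831 per s.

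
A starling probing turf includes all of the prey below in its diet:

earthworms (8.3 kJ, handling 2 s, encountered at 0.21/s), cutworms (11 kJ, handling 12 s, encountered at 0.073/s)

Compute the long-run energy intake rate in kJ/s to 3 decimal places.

Energy encountered per unit search time: 0.21×8.3 + 0.073×11 = 2.546 kJ/s.
Handling time per unit search time: 0.21×2 + 0.073×12 = 1.296.
Rate = 2.546/(1 + 1.296) = 1.109 kJ/s.

1.109 kJ/s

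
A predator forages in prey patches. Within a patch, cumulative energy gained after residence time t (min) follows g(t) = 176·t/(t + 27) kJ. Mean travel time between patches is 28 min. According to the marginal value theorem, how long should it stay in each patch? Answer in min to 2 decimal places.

Optimal t* satisfies g'(t*) = g(t*)/(T + t*).
g'(t) = 176·27/(t + 27)². Setting 176·27/(t+27)² = 176t/[(t+27)(28+t)] gives 27(28+t) = t(t+27), so t² = 27×28 = 756.
t* = √756 = 27.5 min.

27.50 min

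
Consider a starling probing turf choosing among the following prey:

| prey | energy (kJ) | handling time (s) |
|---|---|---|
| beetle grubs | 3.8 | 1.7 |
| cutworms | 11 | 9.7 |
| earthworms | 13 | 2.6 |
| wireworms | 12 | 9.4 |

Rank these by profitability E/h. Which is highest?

earthworms

Profitability E/h (kJ/s): beetle grubs = 3.8/1.7 = 2.24, cutworms = 11/9.7 = 1.13, earthworms = 13/2.6 = 5, wireworms = 12/9.4 = 1.28.
Ranked: earthworms > beetle grubs > wireworms > cutworms.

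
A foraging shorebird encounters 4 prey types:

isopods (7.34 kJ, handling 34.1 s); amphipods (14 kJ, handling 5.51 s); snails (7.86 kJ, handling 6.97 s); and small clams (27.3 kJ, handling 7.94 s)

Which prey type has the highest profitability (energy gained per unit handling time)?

small clams

Profitability E/h (kJ/s): isopods = 7.34/34.1 = 0.215, amphipods = 14/5.51 = 2.54, snails = 7.86/6.97 = 1.13, small clams = 27.3/7.94 = 3.44.
Ranked: small clams > amphipods > snails > isopods.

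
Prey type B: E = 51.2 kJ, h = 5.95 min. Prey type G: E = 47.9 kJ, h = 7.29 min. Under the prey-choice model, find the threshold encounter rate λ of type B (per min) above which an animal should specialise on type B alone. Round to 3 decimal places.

At the threshold, the rate on type B alone equals the profitability of type G: λ·51.2/(1 + λ·5.95) = 47.9/7.29 = 6.571.
Rearranging, λ(51.2 − 6.571×5.95) = 6.571, so λ = 6.571/12.1 = 0.5428 per min.

0.543 per min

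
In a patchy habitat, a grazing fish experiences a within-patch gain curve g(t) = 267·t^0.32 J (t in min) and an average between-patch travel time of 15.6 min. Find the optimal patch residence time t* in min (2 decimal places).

By the marginal value theorem, leave when the instantaneous gain rate g'(t) equals the habitat-wide average g(t)/(T + t).
g'(t) = 0.32·267·t^-0.68. Setting 0.32·267·t^-0.68 = 267·t^0.32/(15.6+t) gives 0.32(15.6+t) = t, so 0.68·t = 0.32×15.6.
t* = 0.32×15.6/0.68 = 7.341 min.

7.34 min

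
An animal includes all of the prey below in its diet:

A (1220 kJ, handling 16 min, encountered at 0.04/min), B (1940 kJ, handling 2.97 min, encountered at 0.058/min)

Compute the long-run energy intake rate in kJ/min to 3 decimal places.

89.016 kJ/min

Energy encountered per unit search time: 0.04×1220 + 0.058×1940 = 161.3 kJ/min.
Handling time per unit search time: 0.04×16 + 0.058×2.97 = 0.8123.
Rate = 161.3/(1 + 0.8123) = 89.02 kJ/min.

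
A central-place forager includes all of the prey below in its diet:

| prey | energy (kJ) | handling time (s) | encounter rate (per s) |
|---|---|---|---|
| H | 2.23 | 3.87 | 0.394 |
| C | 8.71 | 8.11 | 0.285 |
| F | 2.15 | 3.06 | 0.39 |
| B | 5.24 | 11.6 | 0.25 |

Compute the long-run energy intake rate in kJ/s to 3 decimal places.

0.617 kJ/s

R = Σλ_iE_i / (1 + Σλ_ih_i)
Numerator: 0.394×2.23 + 0.285×8.71 + 0.39×2.15 + 0.25×5.24 = 5.509
Denominator: 1 + 0.394×3.87 + 0.285×8.11 + 0.39×3.06 + 0.25×11.6 = 8.93
R = 5.509/8.93 = 0.617 kJ/s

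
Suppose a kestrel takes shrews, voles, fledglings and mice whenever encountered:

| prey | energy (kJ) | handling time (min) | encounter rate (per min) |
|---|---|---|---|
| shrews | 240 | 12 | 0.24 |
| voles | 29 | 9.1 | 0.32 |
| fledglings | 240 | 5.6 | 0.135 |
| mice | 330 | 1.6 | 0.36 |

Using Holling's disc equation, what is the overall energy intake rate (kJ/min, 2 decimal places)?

26.84 kJ/min

R = (0.24×240 + 0.32×29 + 0.135×240 + 0.36×330) / (1 + 0.24×12 + 0.32×9.1 + 0.135×5.6 + 0.36×1.6) = 218.1/8.124 = 26.84 kJ/min.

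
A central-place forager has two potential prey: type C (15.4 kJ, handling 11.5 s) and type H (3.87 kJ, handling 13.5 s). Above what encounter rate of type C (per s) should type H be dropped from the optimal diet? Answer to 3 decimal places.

The zero-one rule: include type H iff E₂/h₂ > λE₁/(1+λh₁). Equality gives the switch point.
λE₁h₂ = E₂ + λE₂h₁ ⇒ λ = E₂/(E₁h₂ − E₂h₁) = 3.87/(207.9 − 44.51) = 0.02368 per s.

0.024 per s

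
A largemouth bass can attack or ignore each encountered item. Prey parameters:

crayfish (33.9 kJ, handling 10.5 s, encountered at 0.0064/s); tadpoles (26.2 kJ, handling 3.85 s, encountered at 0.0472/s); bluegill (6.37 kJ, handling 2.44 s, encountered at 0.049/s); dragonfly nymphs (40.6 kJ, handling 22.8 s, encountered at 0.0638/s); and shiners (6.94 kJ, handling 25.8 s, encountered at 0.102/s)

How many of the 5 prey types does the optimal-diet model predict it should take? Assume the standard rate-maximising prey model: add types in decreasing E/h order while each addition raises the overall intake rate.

Rank by E/h (kJ/s): tadpoles 6.81, crayfish 3.23, bluegill 2.61, dragonfly nymphs 1.78, shiners 0.269. Include each in turn until the next type's E/h falls below the running intake rate.
Rate on top 1: 1.046. crayfish: 3.23 > 1.046 → include.
Rate on top 2: 1.164. bluegill: 2.61 > 1.164 → include.
Rate on top 3: 1.29. dragonfly nymphs: 1.78 > 1.29 → include.
Rate on top 4: 1.543. shiners: 0.269 < 1.543 → exclude; stop.
Optimal diet: tadpoles, crayfish, bluegill, dragonfly nymphs — 4 of 5 types.

4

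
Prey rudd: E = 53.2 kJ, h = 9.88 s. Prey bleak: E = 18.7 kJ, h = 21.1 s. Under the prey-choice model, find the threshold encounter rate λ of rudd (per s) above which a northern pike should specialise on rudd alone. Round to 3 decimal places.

0.020 per s

At the threshold, the rate on rudd alone equals the profitability of bleak: λ·53.2/(1 + λ·9.88) = 18.7/21.1 = 0.8863.
Rearranging, λ(53.2 − 0.8863×9.88) = 0.8863, so λ = 0.8863/44.44 = 0.01994 per s.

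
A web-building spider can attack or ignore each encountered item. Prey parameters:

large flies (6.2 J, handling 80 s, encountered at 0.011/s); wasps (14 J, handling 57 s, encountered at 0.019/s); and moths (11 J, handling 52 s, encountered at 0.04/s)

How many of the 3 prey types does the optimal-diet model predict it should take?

2

Profitabilities (E/h, J/s): wasps 0.246, moths 0.212, large flies 0.0775. Add prey in this order while the next type's profitability exceeds the intake rate on those already taken.
Rate on top 1: 0.1277. moths: 0.212 > 0.1277 → include.
Rate on top 2: 0.1696. large flies: 0.0775 < 0.1696 → exclude; stop.
Optimal diet: wasps, moths — 2 of 3 types.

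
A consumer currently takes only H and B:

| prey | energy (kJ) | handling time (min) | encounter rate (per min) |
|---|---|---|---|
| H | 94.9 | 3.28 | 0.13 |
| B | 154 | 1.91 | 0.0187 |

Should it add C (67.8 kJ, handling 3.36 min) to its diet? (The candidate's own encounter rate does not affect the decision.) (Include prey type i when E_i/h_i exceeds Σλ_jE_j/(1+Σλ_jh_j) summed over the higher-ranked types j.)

On H and B alone, R = ΣλE/(1+Σλh) = 15.22/1.462 = 10.41 kJ/min.
Profitability of C: 67.8/3.36 = 20.18 kJ/min.
Since 20.18 > R, including C increases the long-run rate.

Yes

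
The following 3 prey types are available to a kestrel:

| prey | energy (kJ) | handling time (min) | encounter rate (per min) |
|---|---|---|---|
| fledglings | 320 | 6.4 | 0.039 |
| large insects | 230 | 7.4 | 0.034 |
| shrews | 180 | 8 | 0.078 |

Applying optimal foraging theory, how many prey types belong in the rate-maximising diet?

3

Profitabilities (E/h, kJ/min): fledglings 50, large insects 31.1, shrews 22.5. Add prey in this order while the next type's profitability exceeds the intake rate on those already taken.
Rate on top 1: 9.987. large insects: 31.1 > 9.987 → include.
Rate on top 2: 13.52. shrews: 22.5 > 13.52 → include.
Optimal diet: fledglings, large insects, shrews — 3 of 3 types.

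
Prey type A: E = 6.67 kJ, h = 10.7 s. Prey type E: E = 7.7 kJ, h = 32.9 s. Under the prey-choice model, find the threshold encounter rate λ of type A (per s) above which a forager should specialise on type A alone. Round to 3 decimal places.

0.056 per s

Drop type E once their profitability E₂/h₂ falls below the rate achievable on type A alone: E₂/h₂ = λE₁/(1 + λh₁).
Solve for λ: λE₁h₂ = E₂(1 + λh₁) → λ(E₁h₂ − E₂h₁) = E₂ → λ = E₂/(E₁h₂ − E₂h₁).
λ = 7.7/(6.67×32.9 − 7.7×10.7) = 7.7/137.1 = 0.05618 per s.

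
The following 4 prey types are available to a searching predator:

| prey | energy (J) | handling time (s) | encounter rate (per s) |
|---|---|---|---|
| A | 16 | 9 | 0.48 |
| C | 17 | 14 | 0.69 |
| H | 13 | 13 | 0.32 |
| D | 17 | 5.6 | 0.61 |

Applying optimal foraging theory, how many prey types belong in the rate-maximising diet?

Rank by E/h (J/s): D 3.04, A 1.78, C 1.21, H 1. Include each in turn until the next type's E/h falls below the running intake rate.
Rate on top 1: 2.348. A: 1.78 < 2.348 → exclude; stop.
Optimal diet: D — 1 of 4 types.

1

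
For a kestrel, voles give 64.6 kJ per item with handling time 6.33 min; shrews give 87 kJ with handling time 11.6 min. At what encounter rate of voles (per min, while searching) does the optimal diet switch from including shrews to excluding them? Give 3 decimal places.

At the threshold, the rate on voles alone equals the profitability of shrews: λ·64.6/(1 + λ·6.33) = 87/11.6 = 7.5.
Rearranging, λ(64.6 − 7.5×6.33) = 7.5, so λ = 7.5/17.12 = 0.438 per min.

0.438 per min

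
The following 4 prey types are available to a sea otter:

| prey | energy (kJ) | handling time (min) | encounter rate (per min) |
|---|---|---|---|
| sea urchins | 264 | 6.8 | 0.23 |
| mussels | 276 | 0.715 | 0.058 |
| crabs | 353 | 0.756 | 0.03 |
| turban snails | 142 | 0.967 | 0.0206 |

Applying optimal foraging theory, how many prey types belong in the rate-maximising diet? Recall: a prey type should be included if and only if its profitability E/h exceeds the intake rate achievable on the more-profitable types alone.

4

E/h in descending order: crabs 467, mussels 386, turban snails 147, sea urchins 38.8 kJ/min. The optimal diet is the largest prefix of this list for which every included type satisfies E_i/h_i > R on the types above it.
Rate on top 1: 10.36. mussels: 386 > 10.36 → include.
Rate on top 2: 24.99. turban snails: 147 > 24.99 → include.
Rate on top 3: 27.23. sea urchins: 38.8 > 27.23 → include.
Optimal diet: crabs, mussels, turban snails, sea urchins — 4 of 4 types.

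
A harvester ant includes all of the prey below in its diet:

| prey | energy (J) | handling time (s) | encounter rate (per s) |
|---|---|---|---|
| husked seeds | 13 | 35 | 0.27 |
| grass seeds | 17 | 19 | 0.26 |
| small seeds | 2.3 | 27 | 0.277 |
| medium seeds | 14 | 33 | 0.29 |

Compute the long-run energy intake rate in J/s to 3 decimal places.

0.389 J/s

Energy encountered per unit search time: 0.27×13 + 0.26×17 + 0.277×2.3 + 0.29×14 = 12.63 J/s.
Handling time per unit search time: 0.27×35 + 0.26×19 + 0.277×27 + 0.29×33 = 31.44.
Rate = 12.63/(1 + 31.44) = 0.3893 J/s.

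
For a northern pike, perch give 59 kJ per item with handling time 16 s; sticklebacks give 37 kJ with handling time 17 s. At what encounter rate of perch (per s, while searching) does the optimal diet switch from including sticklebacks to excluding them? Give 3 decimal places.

0.090 per s

The zero-one rule: include sticklebacks iff E₂/h₂ > λE₁/(1+λh₁). Equality gives the switch point.
λE₁h₂ = E₂ + λE₂h₁ ⇒ λ = E₂/(E₁h₂ − E₂h₁) = 37/(1003 − 592) = 0.09002 per s.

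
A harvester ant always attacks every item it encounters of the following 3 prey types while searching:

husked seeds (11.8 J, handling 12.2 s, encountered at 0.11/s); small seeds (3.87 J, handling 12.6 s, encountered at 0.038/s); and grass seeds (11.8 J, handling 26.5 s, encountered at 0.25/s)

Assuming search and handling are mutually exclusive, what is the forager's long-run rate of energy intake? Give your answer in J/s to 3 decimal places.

0.465 J/s

R = Σλ_iE_i / (1 + Σλ_ih_i)
Numerator: 0.11×11.8 + 0.038×3.87 + 0.25×11.8 = 4.395
Denominator: 1 + 0.11×12.2 + 0.038×12.6 + 0.25×26.5 = 9.446
R = 4.395/9.446 = 0.4653 J/s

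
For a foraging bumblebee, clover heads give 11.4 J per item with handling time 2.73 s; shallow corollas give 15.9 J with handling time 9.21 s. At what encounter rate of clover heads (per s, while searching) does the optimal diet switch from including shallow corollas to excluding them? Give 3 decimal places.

0.258 per s

Drop shallow corollas once their profitability E₂/h₂ falls below the rate achievable on clover heads alone: E₂/h₂ = λE₁/(1 + λh₁).
Solve for λ: λE₁h₂ = E₂(1 + λh₁) → λ(E₁h₂ − E₂h₁) = E₂ → λ = E₂/(E₁h₂ − E₂h₁).
λ = 15.9/(11.4×9.21 − 15.9×2.73) = 15.9/61.59 = 0.2582 per s.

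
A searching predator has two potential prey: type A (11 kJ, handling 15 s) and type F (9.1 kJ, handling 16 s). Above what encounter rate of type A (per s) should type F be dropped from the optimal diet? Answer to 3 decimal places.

0.230 per s

Drop type F once their profitability E₂/h₂ falls below the rate achievable on type A alone: E₂/h₂ = λE₁/(1 + λh₁).
Solve for λ: λE₁h₂ = E₂(1 + λh₁) → λ(E₁h₂ − E₂h₁) = E₂ → λ = E₂/(E₁h₂ − E₂h₁).
λ = 9.1/(11×16 − 9.1×15) = 9.1/39.5 = 0.2304 per s.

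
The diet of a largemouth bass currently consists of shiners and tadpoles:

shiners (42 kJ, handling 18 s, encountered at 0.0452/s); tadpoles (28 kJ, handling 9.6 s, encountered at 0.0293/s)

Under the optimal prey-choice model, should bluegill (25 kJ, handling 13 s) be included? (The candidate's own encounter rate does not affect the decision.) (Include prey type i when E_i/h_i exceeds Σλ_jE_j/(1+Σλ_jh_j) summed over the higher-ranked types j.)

Yes

Current rate: (0.0452×42 + 0.0293×28)/(1 + 0.0452×18 + 0.0293×9.6) = 1.298 kJ/s.
bluegill: E/h = 25/13 = 1.923 kJ/s.
Since 1.923 > R, including bluegill increases the long-run rate.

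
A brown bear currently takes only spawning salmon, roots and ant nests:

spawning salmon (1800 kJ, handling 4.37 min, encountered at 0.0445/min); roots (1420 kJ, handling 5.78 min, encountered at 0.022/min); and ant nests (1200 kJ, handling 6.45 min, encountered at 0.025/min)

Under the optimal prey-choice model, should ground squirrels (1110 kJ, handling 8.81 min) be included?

Intake rate on the current diet: R = (0.0445×1800 + 0.022×1420 + 0.025×1200) / (1 + 0.0445×4.37 + 0.022×5.78 + 0.025×6.45) = 141.3/1.483 = 95.31 kJ/min.
ground squirrels: E/h = 1110/8.81 = 126 kJ/min.
126 > 95.31, so adding ground squirrels raises the average — include it.

Yes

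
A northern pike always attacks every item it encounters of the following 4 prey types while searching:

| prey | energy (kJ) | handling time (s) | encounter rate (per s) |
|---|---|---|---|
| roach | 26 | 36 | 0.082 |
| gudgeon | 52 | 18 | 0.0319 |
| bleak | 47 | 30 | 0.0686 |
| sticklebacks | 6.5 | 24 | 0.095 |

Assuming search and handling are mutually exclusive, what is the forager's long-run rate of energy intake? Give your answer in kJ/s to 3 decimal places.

0.861 kJ/s

R = Σλ_iE_i / (1 + Σλ_ih_i)
Numerator: 0.082×26 + 0.0319×52 + 0.0686×47 + 0.095×6.5 = 7.632
Denominator: 1 + 0.082×36 + 0.0319×18 + 0.0686×30 + 0.095×24 = 8.864
R = 7.632/8.864 = 0.861 kJ/s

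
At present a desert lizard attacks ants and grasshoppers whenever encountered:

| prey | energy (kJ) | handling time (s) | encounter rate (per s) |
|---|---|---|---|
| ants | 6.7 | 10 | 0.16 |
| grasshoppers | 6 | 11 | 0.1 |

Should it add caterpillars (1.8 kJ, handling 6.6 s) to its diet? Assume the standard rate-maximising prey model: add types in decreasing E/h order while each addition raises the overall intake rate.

No

Intake rate on the current diet: R = (0.16×6.7 + 0.1×6) / (1 + 0.16×10 + 0.1×11) = 1.672/3.7 = 0.4519 kJ/s.
Profitability of caterpillars: 1.8/6.6 = 0.2727 kJ/s.
Since 0.2727 < R, time spent handling caterpillars is better spent searching.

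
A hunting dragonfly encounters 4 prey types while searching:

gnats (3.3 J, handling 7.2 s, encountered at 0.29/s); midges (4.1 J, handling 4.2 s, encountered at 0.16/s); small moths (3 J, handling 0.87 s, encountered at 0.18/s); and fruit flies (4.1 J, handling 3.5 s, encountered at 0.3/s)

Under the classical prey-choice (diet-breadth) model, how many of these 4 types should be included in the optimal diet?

Profitabilities (E/h, J/s): small moths 3.45, fruit flies 1.17, midges 0.976, gnats 0.458. Add prey in this order while the next type's profitability exceeds the intake rate on those already taken.
Rate on top 1: 0.4669. fruit flies: 1.17 > 0.4669 → include.
Rate on top 2: 0.8021. midges: 0.976 > 0.8021 → include.
Rate on top 3: 0.8428. gnats: 0.458 < 0.8428 → exclude; stop.
Optimal diet: small moths, fruit flies, midges — 3 of 4 types.

3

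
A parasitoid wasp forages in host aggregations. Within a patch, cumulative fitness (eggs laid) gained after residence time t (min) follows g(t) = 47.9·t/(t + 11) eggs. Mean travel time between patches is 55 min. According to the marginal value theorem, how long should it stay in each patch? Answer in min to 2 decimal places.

24.60 min

By the marginal value theorem, leave when the instantaneous gain rate g'(t) equals the habitat-wide average g(t)/(T + t).
g'(t) = 47.9·11/(t + 11)². Setting 47.9·11/(t+11)² = 47.9t/[(t+11)(55+t)] gives 11(55+t) = t(t+11), so t² = 11×55 = 605.
t* = √605 = 24.6 min.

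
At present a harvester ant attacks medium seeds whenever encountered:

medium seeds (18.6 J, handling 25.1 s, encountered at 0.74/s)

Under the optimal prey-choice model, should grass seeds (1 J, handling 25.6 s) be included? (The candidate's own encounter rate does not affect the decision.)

No

Current rate: (0.74×18.6)/(1 + 0.74×25.1) = 0.7032 J/s.
Profitability of grass seeds: 1/25.6 = 0.03906 J/s.
0.03906 < 0.7032, so adding grass seeds would lower the average — exclude it.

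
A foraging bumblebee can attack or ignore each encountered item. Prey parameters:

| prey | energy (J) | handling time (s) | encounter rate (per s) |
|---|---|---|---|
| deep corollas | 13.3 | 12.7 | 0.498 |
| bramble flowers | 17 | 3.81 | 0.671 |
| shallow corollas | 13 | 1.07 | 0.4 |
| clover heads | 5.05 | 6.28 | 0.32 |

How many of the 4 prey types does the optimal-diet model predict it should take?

Profitabilities (E/h, J/s): shallow corollas 12.1, bramble flowers 4.46, deep corollas 1.05, clover heads 0.804. Add prey in this order while the next type's profitability exceeds the intake rate on those already taken.
Rate on top 1: 3.641. bramble flowers: 4.46 > 3.641 → include.
Rate on top 2: 4.168. deep corollas: 1.05 < 4.168 → exclude; stop.
Optimal diet: shallow corollas, bramble flowers — 2 of 4 types.

2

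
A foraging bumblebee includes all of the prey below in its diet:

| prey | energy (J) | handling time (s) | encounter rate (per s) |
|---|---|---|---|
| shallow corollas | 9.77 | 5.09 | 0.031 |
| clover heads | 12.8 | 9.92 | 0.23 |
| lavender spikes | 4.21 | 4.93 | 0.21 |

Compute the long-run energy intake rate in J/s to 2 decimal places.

Energy encountered per unit search time: 0.031×9.77 + 0.23×12.8 + 0.21×4.21 = 4.131 J/s.
Handling time per unit search time: 0.031×5.09 + 0.23×9.92 + 0.21×4.93 = 3.475.
Rate = 4.131/(1 + 3.475) = 0.9232 J/s.

0.92 J/s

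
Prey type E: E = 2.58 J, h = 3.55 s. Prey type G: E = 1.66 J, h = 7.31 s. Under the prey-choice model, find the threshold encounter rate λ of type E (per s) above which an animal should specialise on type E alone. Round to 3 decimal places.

0.128 per s

The zero-one rule: include type G iff E₂/h₂ > λE₁/(1+λh₁). Equality gives the switch point.
λE₁h₂ = E₂ + λE₂h₁ ⇒ λ = E₂/(E₁h₂ − E₂h₁) = 1.66/(18.86 − 5.893) = 0.128 per s.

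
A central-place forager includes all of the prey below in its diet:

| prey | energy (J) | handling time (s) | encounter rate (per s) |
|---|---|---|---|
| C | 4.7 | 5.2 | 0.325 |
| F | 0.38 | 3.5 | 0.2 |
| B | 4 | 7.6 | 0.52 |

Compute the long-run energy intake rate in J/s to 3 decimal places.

0.502 J/s

Energy encountered per unit search time: 0.325×4.7 + 0.2×0.38 + 0.52×4 = 3.683 J/s.
Handling time per unit search time: 0.325×5.2 + 0.2×3.5 + 0.52×7.6 = 6.342.
Rate = 3.683/(1 + 6.342) = 0.5017 J/s.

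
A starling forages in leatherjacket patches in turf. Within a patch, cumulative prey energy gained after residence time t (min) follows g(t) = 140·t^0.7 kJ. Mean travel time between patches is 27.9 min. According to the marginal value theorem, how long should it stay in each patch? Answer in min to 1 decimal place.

Maximise g(t)/(T+t): set derivative to zero → g'(t)(T+t) = g(t).
g'(t) = 0.7·140·t^-0.3. Setting 0.7·140·t^-0.3 = 140·t^0.7/(27.9+t) gives 0.7(27.9+t) = t, so 0.30·t = 0.7×27.9.
t* = 0.7×27.9/0.30 = 65.1 min.

65.1 min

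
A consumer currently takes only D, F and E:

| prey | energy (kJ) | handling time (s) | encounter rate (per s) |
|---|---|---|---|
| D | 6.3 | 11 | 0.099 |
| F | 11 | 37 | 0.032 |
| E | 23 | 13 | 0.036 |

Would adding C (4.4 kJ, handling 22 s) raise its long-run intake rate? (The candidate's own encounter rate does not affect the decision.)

No

On D, F and E alone, R = ΣλE/(1+Σλh) = 1.804/3.741 = 0.4821 kJ/s.
Profitability of C: 4.4/22 = 0.2 kJ/s.
Since 0.2 < R, time spent handling C is better spent searching.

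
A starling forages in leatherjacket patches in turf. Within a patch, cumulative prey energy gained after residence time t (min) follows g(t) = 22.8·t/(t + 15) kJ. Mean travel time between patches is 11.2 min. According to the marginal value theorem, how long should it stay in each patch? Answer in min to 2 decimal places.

12.96 min

By the marginal value theorem, leave when the instantaneous gain rate g'(t) equals the habitat-wide average g(t)/(T + t).
g'(t) = 22.8·15/(t + 15)². Setting 22.8·15/(t+15)² = 22.8t/[(t+15)(11.2+t)] gives 15(11.2+t) = t(t+15), so t² = 15×11.2 = 168.
t* = √168 = 12.96 min.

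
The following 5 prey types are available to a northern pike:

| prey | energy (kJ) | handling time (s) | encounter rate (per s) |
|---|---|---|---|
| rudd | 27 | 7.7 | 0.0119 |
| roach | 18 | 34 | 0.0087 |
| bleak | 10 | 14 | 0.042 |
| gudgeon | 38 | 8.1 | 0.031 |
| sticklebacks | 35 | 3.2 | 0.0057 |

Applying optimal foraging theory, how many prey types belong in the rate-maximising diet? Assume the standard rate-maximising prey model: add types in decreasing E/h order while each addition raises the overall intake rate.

3

Profitabilities (E/h, kJ/s): sticklebacks 10.9, gudgeon 4.69, rudd 3.51, bleak 0.714, roach 0.529. Add prey in this order while the next type's profitability exceeds the intake rate on those already taken.
Rate on top 1: 0.1959. gudgeon: 4.69 > 0.1959 → include.
Rate on top 2: 1.085. rudd: 3.51 > 1.085 → include.
Rate on top 3: 1.248. bleak: 0.714 < 1.248 → exclude; stop.
Optimal diet: sticklebacks, gudgeon, rudd — 3 of 5 types.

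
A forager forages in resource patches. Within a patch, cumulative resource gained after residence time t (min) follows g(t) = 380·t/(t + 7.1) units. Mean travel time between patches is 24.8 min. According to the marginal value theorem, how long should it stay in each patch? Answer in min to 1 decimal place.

13.3 min

By the marginal value theorem, leave when the instantaneous gain rate g'(t) equals the habitat-wide average g(t)/(T + t).
g'(t) = 380·7.1/(t + 7.1)². Setting 380·7.1/(t+7.1)² = 380t/[(t+7.1)(24.8+t)] gives 7.1(24.8+t) = t(t+7.1), so t² = 7.1×24.8 = 176.1.
t* = √176.1 = 13.27 min.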